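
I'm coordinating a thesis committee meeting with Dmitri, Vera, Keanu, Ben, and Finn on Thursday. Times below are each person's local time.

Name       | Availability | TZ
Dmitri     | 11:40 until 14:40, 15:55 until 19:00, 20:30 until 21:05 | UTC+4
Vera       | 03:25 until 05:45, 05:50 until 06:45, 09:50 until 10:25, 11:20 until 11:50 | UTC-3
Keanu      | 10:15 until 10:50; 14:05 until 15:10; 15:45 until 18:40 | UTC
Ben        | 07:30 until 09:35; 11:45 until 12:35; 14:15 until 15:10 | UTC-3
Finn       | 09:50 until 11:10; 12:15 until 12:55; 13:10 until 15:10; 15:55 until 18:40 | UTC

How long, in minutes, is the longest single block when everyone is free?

5

Dmitri in UTC: 07:40-10:40, 11:55-15:00, 16:30-17:05 (subtract 4h to convert from UTC+4).
Vera in UTC: 06:25-08:45, 08:50-09:45, 12:50-13:25, 14:20-14:50 (add 3h to convert from UTC-3).
Keanu in UTC: 10:15-10:50, 14:05-15:10, 15:45-18:40.
Ben in UTC: 10:30-12:35, 14:45-15:35, 17:15-18:10 (add 3h to convert from UTC-3).
Finn in UTC: 09:50-11:10, 12:15-12:55, 13:10-15:10, 15:55-18:40.
Dmitri ∩ Vera: 07:40-08:45, 08:50-09:45, 12:50-13:25, 14:20-14:50.
Dmitri ∩ Vera ∩ Keanu: 14:20-14:50.
Dmitri ∩ Vera ∩ Keanu ∩ Ben: 14:45-14:50.
Dmitri ∩ Vera ∩ Keanu ∩ Ben ∩ Finn: 14:45-14:50.
The longest is 14:45-14:50 at 5 minutes.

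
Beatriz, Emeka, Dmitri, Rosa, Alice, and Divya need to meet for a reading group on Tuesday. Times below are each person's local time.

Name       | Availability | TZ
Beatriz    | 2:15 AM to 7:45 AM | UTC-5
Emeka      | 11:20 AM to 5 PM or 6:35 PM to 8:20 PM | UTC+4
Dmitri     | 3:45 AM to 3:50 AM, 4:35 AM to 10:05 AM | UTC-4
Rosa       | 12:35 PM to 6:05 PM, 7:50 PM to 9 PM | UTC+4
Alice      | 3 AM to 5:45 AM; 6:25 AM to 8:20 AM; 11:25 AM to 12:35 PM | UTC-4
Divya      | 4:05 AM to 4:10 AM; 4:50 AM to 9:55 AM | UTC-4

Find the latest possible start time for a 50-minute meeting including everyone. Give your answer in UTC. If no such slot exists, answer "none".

11:30

Beatriz in UTC: 07:15-12:45 (add 5h to convert from UTC-5).
Emeka in UTC: 07:20-13:00, 14:35-16:20 (subtract 4h to convert from UTC+4).
Dmitri in UTC: 07:45-07:50, 08:35-14:05 (add 4h to convert from UTC-4).
Rosa in UTC: 08:35-14:05, 15:50-17:00 (subtract 4h to convert from UTC+4).
Alice in UTC: 07:00-09:45, 10:25-12:20, 15:25-16:35 (add 4h to convert from UTC-4).
Divya in UTC: 08:05-08:10, 08:50-13:55 (add 4h to convert from UTC-4).
Beatriz ∩ Emeka: 07:20-12:45.
Beatriz ∩ Emeka ∩ Dmitri: 07:45-07:50, 08:35-12:45.
Beatriz ∩ Emeka ∩ Dmitri ∩ Rosa: 08:35-12:45.
Beatriz ∩ Emeka ∩ Dmitri ∩ Rosa ∩ Alice: 08:35-09:45, 10:25-12:20.
Beatriz ∩ Emeka ∩ Dmitri ∩ Rosa ∩ Alice ∩ Divya: 08:50-09:45, 10:25-12:20.
The last common window of at least 50 minutes is 10:25-12:20; a 50-minute meeting can start as late as 11:30 and still end by 12:20.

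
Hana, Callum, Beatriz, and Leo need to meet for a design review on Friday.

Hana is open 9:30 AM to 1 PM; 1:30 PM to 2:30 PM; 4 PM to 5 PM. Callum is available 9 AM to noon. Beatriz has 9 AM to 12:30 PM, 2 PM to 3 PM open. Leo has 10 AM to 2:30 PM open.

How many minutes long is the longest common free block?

120

Hana ∩ Callum: 09:30-12:00.
Hana ∩ Callum ∩ Beatriz: 09:30-12:00.
Hana ∩ Callum ∩ Beatriz ∩ Leo: 10:00-12:00.
The longest is 10:00-12:00 at 120 minutes.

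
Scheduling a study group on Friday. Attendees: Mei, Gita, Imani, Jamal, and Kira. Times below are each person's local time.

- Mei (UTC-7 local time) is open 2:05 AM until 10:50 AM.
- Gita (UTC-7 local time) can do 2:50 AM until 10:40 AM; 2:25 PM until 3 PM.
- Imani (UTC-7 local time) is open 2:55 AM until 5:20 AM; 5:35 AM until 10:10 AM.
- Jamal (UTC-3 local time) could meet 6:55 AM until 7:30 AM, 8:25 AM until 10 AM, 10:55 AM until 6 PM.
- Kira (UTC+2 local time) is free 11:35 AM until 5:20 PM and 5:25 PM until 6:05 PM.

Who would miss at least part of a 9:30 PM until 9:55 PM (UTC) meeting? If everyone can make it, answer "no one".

Imani, Jamal, Kira, Mei

Mei in UTC: 09:05-17:50 (add 7h to convert from UTC-7).
Gita in UTC: 09:50-17:40, 21:25-22:00 (add 7h to convert from UTC-7).
Imani in UTC: 09:55-12:20, 12:35-17:10 (add 7h to convert from UTC-7).
Jamal in UTC: 09:55-10:30, 11:25-13:00, 13:55-21:00 (add 3h to convert from UTC-3).
Kira in UTC: 09:35-15:20, 15:25-16:05 (subtract 2h to convert from UTC+2).
Mei: not fully free for 21:30-21:55. Gita: free for 21:30-21:55. Imani: not fully free for 21:30-21:55. Jamal: not fully free for 21:30-21:55. Kira: not fully free for 21:30-21:55.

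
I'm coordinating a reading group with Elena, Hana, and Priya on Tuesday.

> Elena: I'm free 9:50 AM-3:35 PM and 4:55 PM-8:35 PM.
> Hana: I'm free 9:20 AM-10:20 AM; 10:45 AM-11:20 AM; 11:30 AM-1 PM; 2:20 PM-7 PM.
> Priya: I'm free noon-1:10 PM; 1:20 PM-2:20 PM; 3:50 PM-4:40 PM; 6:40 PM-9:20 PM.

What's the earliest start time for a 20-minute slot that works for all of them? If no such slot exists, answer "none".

12:00

Elena ∩ Hana: 09:50-10:20, 10:45-11:20, 11:30-13:00, 14:20-15:35, 16:55-19:00.
Elena ∩ Hana ∩ Priya: 12:00-13:00, 18:40-19:00.
So the common availability across everyone is 12:00-13:00, 18:40-19:00.
The first common window of at least 20 minutes is 12:00-13:00, so the earliest start is 12:00.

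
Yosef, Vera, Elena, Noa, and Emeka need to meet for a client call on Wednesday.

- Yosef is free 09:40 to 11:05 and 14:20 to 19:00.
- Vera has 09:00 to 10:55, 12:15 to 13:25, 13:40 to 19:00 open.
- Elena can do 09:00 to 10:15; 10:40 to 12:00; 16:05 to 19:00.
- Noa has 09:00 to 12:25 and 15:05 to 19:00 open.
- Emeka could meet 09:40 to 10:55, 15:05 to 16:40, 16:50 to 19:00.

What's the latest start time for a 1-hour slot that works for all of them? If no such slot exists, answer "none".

Yosef ∩ Vera: 09:40-10:55, 14:20-19:00.
Yosef ∩ Vera ∩ Elena: 09:40-10:15, 10:40-10:55, 16:05-19:00.
Yosef ∩ Vera ∩ Elena ∩ Noa: 09:40-10:15, 10:40-10:55, 16:05-19:00.
Yosef ∩ Vera ∩ Elena ∩ Noa ∩ Emeka: 09:40-10:15, 10:40-10:55, 16:05-16:40, 16:50-19:00.
The last common window of at least 60 minutes is 16:50-19:00; a 60-minute meeting can start as late as 18:00 and still end by 19:00.

18:00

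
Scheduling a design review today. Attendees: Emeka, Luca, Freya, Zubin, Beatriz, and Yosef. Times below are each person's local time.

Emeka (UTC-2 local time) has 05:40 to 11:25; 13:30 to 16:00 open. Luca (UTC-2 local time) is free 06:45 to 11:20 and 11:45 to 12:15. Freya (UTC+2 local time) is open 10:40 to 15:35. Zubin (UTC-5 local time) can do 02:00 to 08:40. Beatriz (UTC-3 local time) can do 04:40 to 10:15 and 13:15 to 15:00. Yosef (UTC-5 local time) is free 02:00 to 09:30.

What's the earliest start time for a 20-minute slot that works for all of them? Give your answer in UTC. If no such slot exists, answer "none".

08:45

Emeka in UTC: 07:40-13:25, 15:30-18:00 (add 2h to convert from UTC-2).
Luca in UTC: 08:45-13:20, 13:45-14:15 (add 2h to convert from UTC-2).
Freya in UTC: 08:40-13:35 (subtract 2h to convert from UTC+2).
Zubin in UTC: 07:00-13:40 (add 5h to convert from UTC-5).
Beatriz in UTC: 07:40-13:15, 16:15-18:00 (add 3h to convert from UTC-3).
Yosef in UTC: 07:00-14:30 (add 5h to convert from UTC-5).
Emeka ∩ Luca: 08:45-13:20.
Emeka ∩ Luca ∩ Freya: 08:45-13:20.
Emeka ∩ Luca ∩ Freya ∩ Zubin: 08:45-13:20.
Emeka ∩ Luca ∩ Freya ∩ Zubin ∩ Beatriz: 08:45-13:15.
Emeka ∩ Luca ∩ Freya ∩ Zubin ∩ Beatriz ∩ Yosef: 08:45-13:15.
Those are the intersection windows.
The first common window of at least 20 minutes is 08:45-13:15, so the earliest start is 08:45.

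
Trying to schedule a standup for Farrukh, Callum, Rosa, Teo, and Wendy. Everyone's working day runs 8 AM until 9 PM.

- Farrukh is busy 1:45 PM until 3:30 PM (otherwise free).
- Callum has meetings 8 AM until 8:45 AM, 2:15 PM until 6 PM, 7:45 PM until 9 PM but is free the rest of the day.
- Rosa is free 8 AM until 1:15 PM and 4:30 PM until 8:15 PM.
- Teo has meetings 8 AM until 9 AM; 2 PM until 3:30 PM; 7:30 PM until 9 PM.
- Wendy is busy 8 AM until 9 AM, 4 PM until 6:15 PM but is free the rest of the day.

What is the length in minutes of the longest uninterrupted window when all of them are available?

255

Farrukh free: 08:00-13:45, 15:30-21:00 (invert busy blocks within the working day).
Callum free: 08:45-14:15, 18:00-19:45 (invert busy blocks within the working day).
Rosa free: 08:00-13:15, 16:30-20:15.
Teo free: 09:00-14:00, 15:30-19:30 (invert busy blocks within the working day).
Wendy free: 09:00-16:00, 18:15-21:00 (invert busy blocks within the working day).
Farrukh ∩ Callum: 08:45-13:45, 18:00-19:45.
Farrukh ∩ Callum ∩ Rosa: 08:45-13:15, 18:00-19:45.
Farrukh ∩ Callum ∩ Rosa ∩ Teo: 09:00-13:15, 18:00-19:30.
Farrukh ∩ Callum ∩ Rosa ∩ Teo ∩ Wendy: 09:00-13:15, 18:15-19:30.
The longest is 09:00-13:15 at 255 minutes.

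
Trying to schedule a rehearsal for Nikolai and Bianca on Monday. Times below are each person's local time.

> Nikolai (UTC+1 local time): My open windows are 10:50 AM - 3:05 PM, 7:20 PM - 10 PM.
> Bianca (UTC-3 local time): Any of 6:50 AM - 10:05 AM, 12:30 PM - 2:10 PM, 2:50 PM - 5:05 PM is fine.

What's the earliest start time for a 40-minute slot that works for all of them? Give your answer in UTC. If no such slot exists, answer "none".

09:50

Nikolai in UTC: 09:50-14:05, 18:20-21:00 (subtract 1h to convert from UTC+1).
Bianca in UTC: 09:50-13:05, 15:30-17:10, 17:50-20:05 (add 3h to convert from UTC-3).
Nikolai ∩ Bianca: 09:50-13:05, 18:20-20:05.
The first common window of at least 40 minutes is 09:50-13:05, so the earliest start is 09:50.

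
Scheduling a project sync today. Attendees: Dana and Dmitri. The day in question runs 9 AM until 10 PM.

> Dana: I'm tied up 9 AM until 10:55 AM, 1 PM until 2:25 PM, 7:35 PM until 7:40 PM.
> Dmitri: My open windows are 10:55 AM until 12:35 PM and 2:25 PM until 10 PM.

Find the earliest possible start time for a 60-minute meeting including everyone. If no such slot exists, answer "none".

10:55

Dana free: 10:55-13:00, 14:25-19:35, 19:40-22:00 (invert busy blocks within the working day).
Dmitri free: 10:55-12:35, 14:25-22:00.
Dana ∩ Dmitri: 10:55-12:35, 14:25-19:35, 19:40-22:00.
The first common window of at least 60 minutes is 10:55-12:35, so the earliest start is 10:55.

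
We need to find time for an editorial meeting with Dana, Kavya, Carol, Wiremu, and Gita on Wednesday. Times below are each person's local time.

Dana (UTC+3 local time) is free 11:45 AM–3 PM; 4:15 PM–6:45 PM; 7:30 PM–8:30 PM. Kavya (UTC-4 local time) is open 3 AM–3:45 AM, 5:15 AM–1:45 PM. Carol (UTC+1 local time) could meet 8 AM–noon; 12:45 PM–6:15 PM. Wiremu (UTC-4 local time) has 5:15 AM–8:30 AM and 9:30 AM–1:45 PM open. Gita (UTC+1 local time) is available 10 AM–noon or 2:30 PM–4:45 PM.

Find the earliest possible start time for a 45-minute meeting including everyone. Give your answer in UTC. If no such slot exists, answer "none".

Dana in UTC: 08:45-12:00, 13:15-15:45, 16:30-17:30 (subtract 3h to convert from UTC+3).
Kavya in UTC: 07:00-07:45, 09:15-17:45 (add 4h to convert from UTC-4).
Carol in UTC: 07:00-11:00, 11:45-17:15 (subtract 1h to convert from UTC+1).
Wiremu in UTC: 09:15-12:30, 13:30-17:45 (add 4h to convert from UTC-4).
Gita in UTC: 09:00-11:00, 13:30-15:45 (subtract 1h to convert from UTC+1).
Dana ∩ Kavya: 09:15-12:00, 13:15-15:45, 16:30-17:30.
Dana ∩ Kavya ∩ Carol: 09:15-11:00, 11:45-12:00, 13:15-15:45, 16:30-17:15.
Dana ∩ Kavya ∩ Carol ∩ Wiremu: 09:15-11:00, 11:45-12:00, 13:30-15:45, 16:30-17:15.
Dana ∩ Kavya ∩ Carol ∩ Wiremu ∩ Gita: 09:15-11:00, 13:30-15:45.
So the common availability across everyone is 09:15-11:00, 13:30-15:45.
The first common window of at least 45 minutes is 09:15-11:00, so the earliest start is 09:15.

09:15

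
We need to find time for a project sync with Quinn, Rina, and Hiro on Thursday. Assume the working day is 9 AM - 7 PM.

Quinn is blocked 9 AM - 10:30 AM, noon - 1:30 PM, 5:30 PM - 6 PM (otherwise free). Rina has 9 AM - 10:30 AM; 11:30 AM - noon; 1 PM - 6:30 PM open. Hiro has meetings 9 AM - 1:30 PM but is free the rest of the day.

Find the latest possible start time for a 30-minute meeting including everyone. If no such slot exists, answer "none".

Quinn free: 10:30-12:00, 13:30-17:30, 18:00-19:00 (invert busy blocks within the working day).
Rina free: 09:00-10:30, 11:30-12:00, 13:00-18:30.
Hiro free: 13:30-19:00 (invert busy blocks within the working day).
Quinn ∩ Rina: 11:30-12:00, 13:30-17:30, 18:00-18:30.
Quinn ∩ Rina ∩ Hiro: 13:30-17:30, 18:00-18:30.
So the common availability across everyone is 13:30-17:30, 18:00-18:30.
The last common window of at least 30 minutes is 18:00-18:30; a 30-minute meeting can start as late as 18:00 and still end by 18:30.

18:00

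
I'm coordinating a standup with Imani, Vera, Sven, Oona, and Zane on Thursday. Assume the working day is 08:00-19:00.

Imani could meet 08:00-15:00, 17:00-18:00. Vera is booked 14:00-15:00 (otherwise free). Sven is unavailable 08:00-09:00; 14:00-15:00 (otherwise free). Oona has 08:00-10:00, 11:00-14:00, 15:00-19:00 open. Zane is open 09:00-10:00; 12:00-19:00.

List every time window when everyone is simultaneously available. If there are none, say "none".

09:00-10:00, 12:00-14:00, 17:00-18:00

Imani free: 08:00-15:00, 17:00-18:00.
Vera free: 08:00-14:00, 15:00-19:00 (invert busy blocks within the working day).
Sven free: 09:00-14:00, 15:00-19:00 (invert busy blocks within the working day).
Oona free: 08:00-10:00, 11:00-14:00, 15:00-19:00.
Zane free: 09:00-10:00, 12:00-19:00.
Imani ∩ Vera: 08:00-14:00, 17:00-18:00.
Imani ∩ Vera ∩ Sven: 09:00-14:00, 17:00-18:00.
Imani ∩ Vera ∩ Sven ∩ Oona: 09:00-10:00, 11:00-14:00, 17:00-18:00.
Imani ∩ Vera ∩ Sven ∩ Oona ∩ Zane: 09:00-10:00, 12:00-14:00, 17:00-18:00.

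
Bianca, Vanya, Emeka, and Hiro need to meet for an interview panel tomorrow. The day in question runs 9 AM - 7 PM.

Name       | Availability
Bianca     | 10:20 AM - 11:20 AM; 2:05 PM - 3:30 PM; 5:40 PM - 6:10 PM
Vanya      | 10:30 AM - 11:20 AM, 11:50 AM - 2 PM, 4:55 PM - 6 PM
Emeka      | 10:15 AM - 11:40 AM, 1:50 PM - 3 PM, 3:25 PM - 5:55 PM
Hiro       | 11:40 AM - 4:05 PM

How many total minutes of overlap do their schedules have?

0

Bianca ∩ Vanya: 10:30-11:20, 17:40-18:00.
Bianca ∩ Vanya ∩ Emeka: 10:30-11:20, 17:40-17:55.
Bianca ∩ Vanya ∩ Emeka ∩ Hiro: ∅.
There is no time when everyone is free.
There is no common window, so the total is 0 minutes.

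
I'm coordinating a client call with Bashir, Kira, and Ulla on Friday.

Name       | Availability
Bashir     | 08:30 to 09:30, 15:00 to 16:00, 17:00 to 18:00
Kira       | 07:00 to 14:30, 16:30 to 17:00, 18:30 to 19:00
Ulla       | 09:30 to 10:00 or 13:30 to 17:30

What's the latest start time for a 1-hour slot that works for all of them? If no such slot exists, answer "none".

Bashir ∩ Kira: 08:30-09:30.
Bashir ∩ Kira ∩ Ulla: ∅.
There is no time when everyone is free.
No common window is at least 60 minutes long.

none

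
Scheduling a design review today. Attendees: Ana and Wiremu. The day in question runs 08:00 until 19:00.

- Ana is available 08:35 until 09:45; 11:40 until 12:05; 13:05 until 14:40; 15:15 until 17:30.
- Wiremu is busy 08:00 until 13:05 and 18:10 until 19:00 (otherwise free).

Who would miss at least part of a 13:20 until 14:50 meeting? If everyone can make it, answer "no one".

Ana

Ana free: 08:35-09:45, 11:40-12:05, 13:05-14:40, 15:15-17:30.
Wiremu free: 13:05-18:10 (invert busy blocks within the working day).
Ana: not fully free for 13:20-14:50. Wiremu: free for 13:20-14:50.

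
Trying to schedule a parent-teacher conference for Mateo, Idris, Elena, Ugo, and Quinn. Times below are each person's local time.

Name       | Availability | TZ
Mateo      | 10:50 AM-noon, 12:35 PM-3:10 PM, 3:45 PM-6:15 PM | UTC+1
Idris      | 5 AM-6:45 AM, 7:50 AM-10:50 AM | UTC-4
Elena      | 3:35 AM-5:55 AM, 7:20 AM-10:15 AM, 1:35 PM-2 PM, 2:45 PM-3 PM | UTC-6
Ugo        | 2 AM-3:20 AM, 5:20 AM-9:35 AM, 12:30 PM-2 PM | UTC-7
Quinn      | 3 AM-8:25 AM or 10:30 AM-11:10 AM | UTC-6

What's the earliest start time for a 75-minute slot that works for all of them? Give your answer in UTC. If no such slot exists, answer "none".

none

Mateo in UTC: 09:50-11:00, 11:35-14:10, 14:45-17:15 (subtract 1h to convert from UTC+1).
Idris in UTC: 09:00-10:45, 11:50-14:50 (add 4h to convert from UTC-4).
Elena in UTC: 09:35-11:55, 13:20-16:15, 19:35-20:00, 20:45-21:00 (add 6h to convert from UTC-6).
Ugo in UTC: 09:00-10:20, 12:20-16:35, 19:30-21:00 (add 7h to convert from UTC-7).
Quinn in UTC: 09:00-14:25, 16:30-17:10 (add 6h to convert from UTC-6).
Mateo ∩ Idris: 09:50-10:45, 11:50-14:10, 14:45-14:50.
Mateo ∩ Idris ∩ Elena: 09:50-10:45, 11:50-11:55, 13:20-14:10, 14:45-14:50.
Mateo ∩ Idris ∩ Elena ∩ Ugo: 09:50-10:20, 13:20-14:10, 14:45-14:50.
Mateo ∩ Idris ∩ Elena ∩ Ugo ∩ Quinn: 09:50-10:20, 13:20-14:10.
So the common availability across everyone is 09:50-10:20, 13:20-14:10.
No common window is at least 75 minutes long.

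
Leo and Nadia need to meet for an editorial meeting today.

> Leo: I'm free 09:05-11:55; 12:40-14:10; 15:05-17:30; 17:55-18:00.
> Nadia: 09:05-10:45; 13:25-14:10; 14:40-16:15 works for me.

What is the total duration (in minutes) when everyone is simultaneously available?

Leo ∩ Nadia: 09:05-10:45, 13:25-14:10, 15:05-16:15.
Summing the common windows: 100 + 45 + 70 = 215 minutes.

215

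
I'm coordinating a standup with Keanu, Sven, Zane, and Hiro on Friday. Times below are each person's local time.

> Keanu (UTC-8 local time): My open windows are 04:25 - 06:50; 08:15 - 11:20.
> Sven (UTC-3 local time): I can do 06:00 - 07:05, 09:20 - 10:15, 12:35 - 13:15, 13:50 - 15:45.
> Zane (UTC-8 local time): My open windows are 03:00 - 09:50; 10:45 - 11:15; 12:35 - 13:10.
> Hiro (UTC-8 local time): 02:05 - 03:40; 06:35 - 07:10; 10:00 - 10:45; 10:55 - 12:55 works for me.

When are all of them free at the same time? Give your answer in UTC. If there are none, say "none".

Keanu in UTC: 12:25-14:50, 16:15-19:20 (add 8h to convert from UTC-8).
Sven in UTC: 09:00-10:05, 12:20-13:15, 15:35-16:15, 16:50-18:45 (add 3h to convert from UTC-3).
Zane in UTC: 11:00-17:50, 18:45-19:15, 20:35-21:10 (add 8h to convert from UTC-8).
Hiro in UTC: 10:05-11:40, 14:35-15:10, 18:00-18:45, 18:55-20:55 (add 8h to convert from UTC-8).
Keanu ∩ Sven: 12:25-13:15, 16:50-18:45.
Keanu ∩ Sven ∩ Zane: 12:25-13:15, 16:50-17:50.
Keanu ∩ Sven ∩ Zane ∩ Hiro: ∅.
There is no time when everyone is free.

none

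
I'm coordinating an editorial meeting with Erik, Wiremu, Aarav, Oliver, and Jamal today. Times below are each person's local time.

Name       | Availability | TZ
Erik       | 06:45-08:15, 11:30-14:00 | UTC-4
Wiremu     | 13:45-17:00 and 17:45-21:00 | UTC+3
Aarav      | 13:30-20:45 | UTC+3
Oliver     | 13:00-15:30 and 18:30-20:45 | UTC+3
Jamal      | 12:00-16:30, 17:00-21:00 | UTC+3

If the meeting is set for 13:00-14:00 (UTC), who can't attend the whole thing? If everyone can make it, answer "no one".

Erik in UTC: 10:45-12:15, 15:30-18:00 (add 4h to convert from UTC-4).
Wiremu in UTC: 10:45-14:00, 14:45-18:00 (subtract 3h to convert from UTC+3).
Aarav in UTC: 10:30-17:45 (subtract 3h to convert from UTC+3).
Oliver in UTC: 10:00-12:30, 15:30-17:45 (subtract 3h to convert from UTC+3).
Jamal in UTC: 09:00-13:30, 14:00-18:00 (subtract 3h to convert from UTC+3).
Erik: not fully free for 13:00-14:00. Wiremu: free for 13:00-14:00. Aarav: free for 13:00-14:00. Oliver: not fully free for 13:00-14:00. Jamal: not fully free for 13:00-14:00.

Erik, Jamal, Oliver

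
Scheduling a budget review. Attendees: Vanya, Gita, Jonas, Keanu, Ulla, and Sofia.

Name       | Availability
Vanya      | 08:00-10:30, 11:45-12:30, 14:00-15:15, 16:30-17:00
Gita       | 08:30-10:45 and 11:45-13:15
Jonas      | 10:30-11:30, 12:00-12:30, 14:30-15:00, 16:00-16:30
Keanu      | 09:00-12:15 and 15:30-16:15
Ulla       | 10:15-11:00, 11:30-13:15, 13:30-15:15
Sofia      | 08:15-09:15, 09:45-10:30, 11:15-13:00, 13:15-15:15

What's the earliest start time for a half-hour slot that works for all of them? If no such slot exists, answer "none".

Vanya ∩ Gita: 08:30-10:30, 11:45-12:30.
Vanya ∩ Gita ∩ Jonas: 12:00-12:30.
Vanya ∩ Gita ∩ Jonas ∩ Keanu: 12:00-12:15.
Vanya ∩ Gita ∩ Jonas ∩ Keanu ∩ Ulla: 12:00-12:15.
Vanya ∩ Gita ∩ Jonas ∩ Keanu ∩ Ulla ∩ Sofia: 12:00-12:15.
No common window is at least 30 minutes long.

none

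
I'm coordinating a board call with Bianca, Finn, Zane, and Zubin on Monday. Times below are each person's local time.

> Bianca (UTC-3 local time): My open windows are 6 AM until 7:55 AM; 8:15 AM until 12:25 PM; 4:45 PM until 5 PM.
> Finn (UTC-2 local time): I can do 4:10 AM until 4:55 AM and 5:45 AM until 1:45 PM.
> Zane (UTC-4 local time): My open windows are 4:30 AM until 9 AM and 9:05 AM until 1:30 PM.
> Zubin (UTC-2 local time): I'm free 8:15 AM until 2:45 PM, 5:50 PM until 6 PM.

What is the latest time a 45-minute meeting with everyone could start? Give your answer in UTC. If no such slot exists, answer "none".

Bianca in UTC: 09:00-10:55, 11:15-15:25, 19:45-20:00 (add 3h to convert from UTC-3).
Finn in UTC: 06:10-06:55, 07:45-15:45 (add 2h to convert from UTC-2).
Zane in UTC: 08:30-13:00, 13:05-17:30 (add 4h to convert from UTC-4).
Zubin in UTC: 10:15-16:45, 19:50-20:00 (add 2h to convert from UTC-2).
Bianca ∩ Finn: 09:00-10:55, 11:15-15:25.
Bianca ∩ Finn ∩ Zane: 09:00-10:55, 11:15-13:00, 13:05-15:25.
Bianca ∩ Finn ∩ Zane ∩ Zubin: 10:15-10:55, 11:15-13:00, 13:05-15:25.
Those are the intersection windows.
The last common window of at least 45 minutes is 13:05-15:25; a 45-minute meeting can start as late as 14:40 and still end by 15:25.

14:40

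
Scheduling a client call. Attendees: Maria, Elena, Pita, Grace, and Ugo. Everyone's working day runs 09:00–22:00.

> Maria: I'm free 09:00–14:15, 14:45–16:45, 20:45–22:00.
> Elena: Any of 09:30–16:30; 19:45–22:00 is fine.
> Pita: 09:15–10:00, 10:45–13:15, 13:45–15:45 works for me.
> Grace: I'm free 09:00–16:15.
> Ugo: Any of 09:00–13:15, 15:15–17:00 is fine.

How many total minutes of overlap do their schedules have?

Maria ∩ Elena: 09:30-14:15, 14:45-16:30, 20:45-22:00.
Maria ∩ Elena ∩ Pita: 09:30-10:00, 10:45-13:15, 13:45-14:15, 14:45-15:45.
Maria ∩ Elena ∩ Pita ∩ Grace: 09:30-10:00, 10:45-13:15, 13:45-14:15, 14:45-15:45.
Maria ∩ Elena ∩ Pita ∩ Grace ∩ Ugo: 09:30-10:00, 10:45-13:15, 15:15-15:45.
Those are the intersection windows.
Summing the common windows: 30 + 150 + 30 = 210 minutes.

210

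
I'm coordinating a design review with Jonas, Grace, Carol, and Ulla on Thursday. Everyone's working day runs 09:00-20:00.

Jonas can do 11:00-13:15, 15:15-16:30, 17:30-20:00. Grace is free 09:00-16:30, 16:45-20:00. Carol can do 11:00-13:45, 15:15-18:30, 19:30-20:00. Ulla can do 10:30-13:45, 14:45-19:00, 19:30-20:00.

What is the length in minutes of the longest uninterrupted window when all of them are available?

135

Jonas ∩ Grace: 11:00-13:15, 15:15-16:30, 17:30-20:00.
Jonas ∩ Grace ∩ Carol: 11:00-13:15, 15:15-16:30, 17:30-18:30, 19:30-20:00.
Jonas ∩ Grace ∩ Carol ∩ Ulla: 11:00-13:15, 15:15-16:30, 17:30-18:30, 19:30-20:00.
The longest is 11:00-13:15 at 135 minutes.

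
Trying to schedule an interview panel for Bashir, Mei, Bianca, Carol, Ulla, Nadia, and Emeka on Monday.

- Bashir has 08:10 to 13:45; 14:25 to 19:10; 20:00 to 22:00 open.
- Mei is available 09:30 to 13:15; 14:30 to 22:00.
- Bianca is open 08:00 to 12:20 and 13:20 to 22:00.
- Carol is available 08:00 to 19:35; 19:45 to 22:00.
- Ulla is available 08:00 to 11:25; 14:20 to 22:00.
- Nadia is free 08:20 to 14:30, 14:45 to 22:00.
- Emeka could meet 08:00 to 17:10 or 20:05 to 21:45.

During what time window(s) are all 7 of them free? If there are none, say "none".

09:30-11:25, 14:45-17:10, 20:05-21:45

Bashir ∩ Mei: 09:30-13:15, 14:30-19:10, 20:00-22:00.
Bashir ∩ Mei ∩ Bianca: 09:30-12:20, 14:30-19:10, 20:00-22:00.
Bashir ∩ Mei ∩ Bianca ∩ Carol: 09:30-12:20, 14:30-19:10, 20:00-22:00.
Bashir ∩ Mei ∩ Bianca ∩ Carol ∩ Ulla: 09:30-11:25, 14:30-19:10, 20:00-22:00.
Bashir ∩ Mei ∩ Bianca ∩ Carol ∩ Ulla ∩ Nadia: 09:30-11:25, 14:45-19:10, 20:00-22:00.
Bashir ∩ Mei ∩ Bianca ∩ Carol ∩ Ulla ∩ Nadia ∩ Emeka: 09:30-11:25, 14:45-17:10, 20:05-21:45.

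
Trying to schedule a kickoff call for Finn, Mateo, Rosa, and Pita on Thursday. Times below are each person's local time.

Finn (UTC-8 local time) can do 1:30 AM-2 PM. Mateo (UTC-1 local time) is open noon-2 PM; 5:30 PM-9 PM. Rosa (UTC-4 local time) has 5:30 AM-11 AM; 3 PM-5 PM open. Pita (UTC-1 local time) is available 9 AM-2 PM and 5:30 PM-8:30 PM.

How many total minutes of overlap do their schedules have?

240

Finn in UTC: 09:30-22:00 (add 8h to convert from UTC-8).
Mateo in UTC: 13:00-15:00, 18:30-22:00 (add 1h to convert from UTC-1).
Rosa in UTC: 09:30-15:00, 19:00-21:00 (add 4h to convert from UTC-4).
Pita in UTC: 10:00-15:00, 18:30-21:30 (add 1h to convert from UTC-1).
Finn ∩ Mateo: 13:00-15:00, 18:30-22:00.
Finn ∩ Mateo ∩ Rosa: 13:00-15:00, 19:00-21:00.
Finn ∩ Mateo ∩ Rosa ∩ Pita: 13:00-15:00, 19:00-21:00.
Those are the intersection windows.
Summing the common windows: 120 + 120 = 240 minutes.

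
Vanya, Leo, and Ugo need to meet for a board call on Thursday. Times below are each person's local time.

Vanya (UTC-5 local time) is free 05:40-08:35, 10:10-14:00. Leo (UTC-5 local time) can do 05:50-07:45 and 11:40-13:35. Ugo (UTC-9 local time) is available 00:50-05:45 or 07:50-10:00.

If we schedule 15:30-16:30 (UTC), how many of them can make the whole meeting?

1

Vanya in UTC: 10:40-13:35, 15:10-19:00 (add 5h to convert from UTC-5).
Leo in UTC: 10:50-12:45, 16:40-18:35 (add 5h to convert from UTC-5).
Ugo in UTC: 09:50-14:45, 16:50-19:00 (add 9h to convert from UTC-9).
Vanya can make the full 15:30-16:30 slot — that's 1.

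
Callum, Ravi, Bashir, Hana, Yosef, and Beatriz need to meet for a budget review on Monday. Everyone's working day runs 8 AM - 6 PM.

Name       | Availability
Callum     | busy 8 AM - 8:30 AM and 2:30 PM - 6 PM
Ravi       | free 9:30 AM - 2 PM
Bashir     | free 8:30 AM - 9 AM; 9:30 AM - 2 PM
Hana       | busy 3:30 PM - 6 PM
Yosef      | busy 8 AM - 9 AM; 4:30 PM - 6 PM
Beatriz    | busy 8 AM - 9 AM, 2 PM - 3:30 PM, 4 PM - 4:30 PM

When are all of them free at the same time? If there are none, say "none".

Callum free: 08:30-14:30 (invert busy blocks within the working day).
Ravi free: 09:30-14:00.
Bashir free: 08:30-09:00, 09:30-14:00.
Hana free: 08:00-15:30 (invert busy blocks within the working day).
Yosef free: 09:00-16:30 (invert busy blocks within the working day).
Beatriz free: 09:00-14:00, 15:30-16:00, 16:30-18:00 (invert busy blocks within the working day).
Callum ∩ Ravi: 09:30-14:00.
Callum ∩ Ravi ∩ Bashir: 09:30-14:00.
Callum ∩ Ravi ∩ Bashir ∩ Hana: 09:30-14:00.
Callum ∩ Ravi ∩ Bashir ∩ Hana ∩ Yosef: 09:30-14:00.
Callum ∩ Ravi ∩ Bashir ∩ Hana ∩ Yosef ∩ Beatriz: 09:30-14:00.

09:30-14:00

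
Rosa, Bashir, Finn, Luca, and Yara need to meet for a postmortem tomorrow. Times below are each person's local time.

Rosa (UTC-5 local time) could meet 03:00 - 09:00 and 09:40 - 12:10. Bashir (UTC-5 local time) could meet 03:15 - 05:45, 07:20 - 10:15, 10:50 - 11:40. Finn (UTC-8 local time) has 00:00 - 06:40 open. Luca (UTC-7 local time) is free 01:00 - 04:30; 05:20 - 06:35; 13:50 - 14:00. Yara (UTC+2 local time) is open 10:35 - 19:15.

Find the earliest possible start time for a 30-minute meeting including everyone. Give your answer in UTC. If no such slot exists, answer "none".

Rosa in UTC: 08:00-14:00, 14:40-17:10 (add 5h to convert from UTC-5).
Bashir in UTC: 08:15-10:45, 12:20-15:15, 15:50-16:40 (add 5h to convert from UTC-5).
Finn in UTC: 08:00-14:40 (add 8h to convert from UTC-8).
Luca in UTC: 08:00-11:30, 12:20-13:35, 20:50-21:00 (add 7h to convert from UTC-7).
Yara in UTC: 08:35-17:15 (subtract 2h to convert from UTC+2).
Rosa ∩ Bashir: 08:15-10:45, 12:20-14:00, 14:40-15:15, 15:50-16:40.
Rosa ∩ Bashir ∩ Finn: 08:15-10:45, 12:20-14:00.
Rosa ∩ Bashir ∩ Finn ∩ Luca: 08:15-10:45, 12:20-13:35.
Rosa ∩ Bashir ∩ Finn ∩ Luca ∩ Yara: 08:35-10:45, 12:20-13:35.
So the common availability across everyone is 08:35-10:45, 12:20-13:35.
The first common window of at least 30 minutes is 08:35-10:45, so the earliest start is 08:35.

08:35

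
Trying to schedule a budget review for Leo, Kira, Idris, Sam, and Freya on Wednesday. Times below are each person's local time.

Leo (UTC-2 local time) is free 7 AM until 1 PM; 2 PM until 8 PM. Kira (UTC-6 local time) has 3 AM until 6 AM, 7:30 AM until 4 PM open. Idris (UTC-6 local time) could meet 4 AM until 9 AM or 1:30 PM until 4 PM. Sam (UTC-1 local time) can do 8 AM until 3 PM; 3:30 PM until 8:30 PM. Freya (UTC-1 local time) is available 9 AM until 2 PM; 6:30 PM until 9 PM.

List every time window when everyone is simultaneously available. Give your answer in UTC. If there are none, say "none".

10:00-12:00, 13:30-15:00, 19:30-21:30

Leo in UTC: 09:00-15:00, 16:00-22:00 (add 2h to convert from UTC-2).
Kira in UTC: 09:00-12:00, 13:30-22:00 (add 6h to convert from UTC-6).
Idris in UTC: 10:00-15:00, 19:30-22:00 (add 6h to convert from UTC-6).
Sam in UTC: 09:00-16:00, 16:30-21:30 (add 1h to convert from UTC-1).
Freya in UTC: 10:00-15:00, 19:30-22:00 (add 1h to convert from UTC-1).
Leo ∩ Kira: 09:00-12:00, 13:30-15:00, 16:00-22:00.
Leo ∩ Kira ∩ Idris: 10:00-12:00, 13:30-15:00, 19:30-22:00.
Leo ∩ Kira ∩ Idris ∩ Sam: 10:00-12:00, 13:30-15:00, 19:30-21:30.
Leo ∩ Kira ∩ Idris ∩ Sam ∩ Freya: 10:00-12:00, 13:30-15:00, 19:30-21:30.
So the common availability across everyone is 10:00-12:00, 13:30-15:00, 19:30-21:30.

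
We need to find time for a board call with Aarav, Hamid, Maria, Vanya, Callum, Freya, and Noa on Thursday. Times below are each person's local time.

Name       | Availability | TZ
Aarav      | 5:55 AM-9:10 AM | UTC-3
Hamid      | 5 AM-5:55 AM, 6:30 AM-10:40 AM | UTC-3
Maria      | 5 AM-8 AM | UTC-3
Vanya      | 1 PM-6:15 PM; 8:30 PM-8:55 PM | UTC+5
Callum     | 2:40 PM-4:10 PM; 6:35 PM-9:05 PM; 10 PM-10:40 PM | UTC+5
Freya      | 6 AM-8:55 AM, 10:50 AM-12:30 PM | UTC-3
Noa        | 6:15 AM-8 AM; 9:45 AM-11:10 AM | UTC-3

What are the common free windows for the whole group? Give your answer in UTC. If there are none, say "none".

09:40-11:00

Aarav in UTC: 08:55-12:10 (add 3h to convert from UTC-3).
Hamid in UTC: 08:00-08:55, 09:30-13:40 (add 3h to convert from UTC-3).
Maria in UTC: 08:00-11:00 (add 3h to convert from UTC-3).
Vanya in UTC: 08:00-13:15, 15:30-15:55 (subtract 5h to convert from UTC+5).
Callum in UTC: 09:40-11:10, 13:35-16:05, 17:00-17:40 (subtract 5h to convert from UTC+5).
Freya in UTC: 09:00-11:55, 13:50-15:30 (add 3h to convert from UTC-3).
Noa in UTC: 09:15-11:00, 12:45-14:10 (add 3h to convert from UTC-3).
Aarav ∩ Hamid: 09:30-12:10.
Aarav ∩ Hamid ∩ Maria: 09:30-11:00.
Aarav ∩ Hamid ∩ Maria ∩ Vanya: 09:30-11:00.
Aarav ∩ Hamid ∩ Maria ∩ Vanya ∩ Callum: 09:40-11:00.
Aarav ∩ Hamid ∩ Maria ∩ Vanya ∩ Callum ∩ Freya: 09:40-11:00.
Aarav ∩ Hamid ∩ Maria ∩ Vanya ∩ Callum ∩ Freya ∩ Noa: 09:40-11:00.
Those are the intersection windows.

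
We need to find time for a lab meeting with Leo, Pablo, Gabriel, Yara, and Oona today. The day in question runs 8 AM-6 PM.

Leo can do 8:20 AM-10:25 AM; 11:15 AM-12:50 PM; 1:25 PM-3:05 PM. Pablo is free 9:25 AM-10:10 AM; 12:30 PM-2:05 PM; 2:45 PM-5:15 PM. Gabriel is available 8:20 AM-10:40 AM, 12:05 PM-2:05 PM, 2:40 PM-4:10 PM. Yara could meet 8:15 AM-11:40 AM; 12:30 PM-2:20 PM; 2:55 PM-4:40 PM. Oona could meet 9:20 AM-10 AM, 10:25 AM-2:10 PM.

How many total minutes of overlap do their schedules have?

95

Leo ∩ Pablo: 09:25-10:10, 12:30-12:50, 13:25-14:05, 14:45-15:05.
Leo ∩ Pablo ∩ Gabriel: 09:25-10:10, 12:30-12:50, 13:25-14:05, 14:45-15:05.
Leo ∩ Pablo ∩ Gabriel ∩ Yara: 09:25-10:10, 12:30-12:50, 13:25-14:05, 14:55-15:05.
Leo ∩ Pablo ∩ Gabriel ∩ Yara ∩ Oona: 09:25-10:00, 12:30-12:50, 13:25-14:05.
Summing the common windows: 35 + 20 + 40 = 95 minutes.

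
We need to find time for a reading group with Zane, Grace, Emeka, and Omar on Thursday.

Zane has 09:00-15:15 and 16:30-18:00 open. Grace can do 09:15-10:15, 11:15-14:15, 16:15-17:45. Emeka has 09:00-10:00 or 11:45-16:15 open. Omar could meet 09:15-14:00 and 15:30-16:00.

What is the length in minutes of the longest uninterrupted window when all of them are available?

Zane ∩ Grace: 09:15-10:15, 11:15-14:15, 16:30-17:45.
Zane ∩ Grace ∩ Emeka: 09:15-10:00, 11:45-14:15.
Zane ∩ Grace ∩ Emeka ∩ Omar: 09:15-10:00, 11:45-14:00.
So the common availability across everyone is 09:15-10:00, 11:45-14:00.
The longest is 11:45-14:00 at 135 minutes.

135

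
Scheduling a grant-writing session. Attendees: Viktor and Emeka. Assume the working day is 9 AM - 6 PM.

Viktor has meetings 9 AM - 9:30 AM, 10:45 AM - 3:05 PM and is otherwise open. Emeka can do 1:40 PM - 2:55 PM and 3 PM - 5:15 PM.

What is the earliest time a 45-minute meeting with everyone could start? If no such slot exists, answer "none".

15:05

Viktor free: 09:30-10:45, 15:05-18:00 (invert busy blocks within the working day).
Emeka free: 13:40-14:55, 15:00-17:15.
Viktor ∩ Emeka: 15:05-17:15.
The first common window of at least 45 minutes is 15:05-17:15, so the earliest start is 15:05.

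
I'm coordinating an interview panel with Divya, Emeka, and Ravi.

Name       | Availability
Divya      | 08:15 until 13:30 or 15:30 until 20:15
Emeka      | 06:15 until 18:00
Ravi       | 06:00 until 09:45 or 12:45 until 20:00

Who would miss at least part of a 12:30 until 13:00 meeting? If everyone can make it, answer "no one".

Divya: free for 12:30-13:00. Emeka: free for 12:30-13:00. Ravi: not fully free for 12:30-13:00.

Ravi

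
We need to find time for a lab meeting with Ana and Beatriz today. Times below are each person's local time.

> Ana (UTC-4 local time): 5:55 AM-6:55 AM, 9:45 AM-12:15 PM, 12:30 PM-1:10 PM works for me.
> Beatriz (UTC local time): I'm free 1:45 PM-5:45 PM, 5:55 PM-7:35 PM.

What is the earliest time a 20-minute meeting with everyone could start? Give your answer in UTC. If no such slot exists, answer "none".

Ana in UTC: 09:55-10:55, 13:45-16:15, 16:30-17:10 (add 4h to convert from UTC-4).
Beatriz in UTC: 13:45-17:45, 17:55-19:35.
Ana ∩ Beatriz: 13:45-16:15, 16:30-17:10.
So the common availability across everyone is 13:45-16:15, 16:30-17:10.
The first common window of at least 20 minutes is 13:45-16:15, so the earliest start is 13:45.

13:45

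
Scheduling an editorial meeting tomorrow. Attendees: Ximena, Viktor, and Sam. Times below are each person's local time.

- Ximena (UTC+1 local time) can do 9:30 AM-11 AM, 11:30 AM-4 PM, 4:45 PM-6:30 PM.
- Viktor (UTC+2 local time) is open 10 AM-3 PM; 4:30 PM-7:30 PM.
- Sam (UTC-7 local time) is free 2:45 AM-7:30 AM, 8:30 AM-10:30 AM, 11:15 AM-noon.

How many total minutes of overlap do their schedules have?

Ximena in UTC: 08:30-10:00, 10:30-15:00, 15:45-17:30 (subtract 1h to convert from UTC+1).
Viktor in UTC: 08:00-13:00, 14:30-17:30 (subtract 2h to convert from UTC+2).
Sam in UTC: 09:45-14:30, 15:30-17:30, 18:15-19:00 (add 7h to convert from UTC-7).
Ximena ∩ Viktor: 08:30-10:00, 10:30-13:00, 14:30-15:00, 15:45-17:30.
Ximena ∩ Viktor ∩ Sam: 09:45-10:00, 10:30-13:00, 15:45-17:30.
Summing the common windows: 15 + 150 + 105 = 270 minutes.

270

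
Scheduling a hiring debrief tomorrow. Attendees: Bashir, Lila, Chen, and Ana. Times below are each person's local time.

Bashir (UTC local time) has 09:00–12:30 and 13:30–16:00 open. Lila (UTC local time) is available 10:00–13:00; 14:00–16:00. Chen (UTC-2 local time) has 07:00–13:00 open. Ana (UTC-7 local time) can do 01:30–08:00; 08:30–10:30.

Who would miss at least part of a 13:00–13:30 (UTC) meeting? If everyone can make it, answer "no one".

Bashir in UTC: 09:00-12:30, 13:30-16:00.
Lila in UTC: 10:00-13:00, 14:00-16:00.
Chen in UTC: 09:00-15:00 (add 2h to convert from UTC-2).
Ana in UTC: 08:30-15:00, 15:30-17:30 (add 7h to convert from UTC-7).
Bashir: not fully free for 13:00-13:30. Lila: not fully free for 13:00-13:30. Chen: free for 13:00-13:30. Ana: free for 13:00-13:30.

Bashir, Lila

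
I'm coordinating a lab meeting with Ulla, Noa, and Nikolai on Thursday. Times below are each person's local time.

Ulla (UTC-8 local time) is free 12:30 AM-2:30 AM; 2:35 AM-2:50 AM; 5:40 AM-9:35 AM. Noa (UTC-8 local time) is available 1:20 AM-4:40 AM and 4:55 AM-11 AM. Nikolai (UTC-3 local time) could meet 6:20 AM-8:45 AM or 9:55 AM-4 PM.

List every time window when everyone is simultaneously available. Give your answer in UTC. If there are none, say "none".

Ulla in UTC: 08:30-10:30, 10:35-10:50, 13:40-17:35 (add 8h to convert from UTC-8).
Noa in UTC: 09:20-12:40, 12:55-19:00 (add 8h to convert from UTC-8).
Nikolai in UTC: 09:20-11:45, 12:55-19:00 (add 3h to convert from UTC-3).
Ulla ∩ Noa: 09:20-10:30, 10:35-10:50, 13:40-17:35.
Ulla ∩ Noa ∩ Nikolai: 09:20-10:30, 10:35-10:50, 13:40-17:35.
So the common availability across everyone is 09:20-10:30, 10:35-10:50, 13:40-17:35.

09:20-10:30, 10:35-10:50, 13:40-17:35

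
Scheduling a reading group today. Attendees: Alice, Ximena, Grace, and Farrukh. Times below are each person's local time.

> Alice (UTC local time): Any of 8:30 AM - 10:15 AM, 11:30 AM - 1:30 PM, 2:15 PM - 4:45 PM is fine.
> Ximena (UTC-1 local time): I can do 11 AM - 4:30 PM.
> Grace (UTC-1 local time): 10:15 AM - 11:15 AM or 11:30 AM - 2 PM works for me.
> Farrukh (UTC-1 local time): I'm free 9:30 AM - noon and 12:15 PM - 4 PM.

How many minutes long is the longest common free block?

45

Alice in UTC: 08:30-10:15, 11:30-13:30, 14:15-16:45.
Ximena in UTC: 12:00-17:30 (add 1h to convert from UTC-1).
Grace in UTC: 11:15-12:15, 12:30-15:00 (add 1h to convert from UTC-1).
Farrukh in UTC: 10:30-13:00, 13:15-17:00 (add 1h to convert from UTC-1).
Alice ∩ Ximena: 12:00-13:30, 14:15-16:45.
Alice ∩ Ximena ∩ Grace: 12:00-12:15, 12:30-13:30, 14:15-15:00.
Alice ∩ Ximena ∩ Grace ∩ Farrukh: 12:00-12:15, 12:30-13:00, 13:15-13:30, 14:15-15:00.
The longest is 14:15-15:00 at 45 minutes.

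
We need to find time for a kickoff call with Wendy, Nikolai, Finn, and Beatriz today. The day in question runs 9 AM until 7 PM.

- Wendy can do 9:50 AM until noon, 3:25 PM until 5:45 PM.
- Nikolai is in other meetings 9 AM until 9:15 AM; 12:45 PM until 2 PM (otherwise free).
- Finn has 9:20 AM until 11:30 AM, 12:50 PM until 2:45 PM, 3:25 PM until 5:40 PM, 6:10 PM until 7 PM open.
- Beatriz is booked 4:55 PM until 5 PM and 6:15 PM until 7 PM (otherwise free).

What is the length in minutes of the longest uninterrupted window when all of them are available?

100

Wendy free: 09:50-12:00, 15:25-17:45.
Nikolai free: 09:15-12:45, 14:00-19:00 (invert busy blocks within the working day).
Finn free: 09:20-11:30, 12:50-14:45, 15:25-17:40, 18:10-19:00.
Beatriz free: 09:00-16:55, 17:00-18:15 (invert busy blocks within the working day).
Wendy ∩ Nikolai: 09:50-12:00, 15:25-17:45.
Wendy ∩ Nikolai ∩ Finn: 09:50-11:30, 15:25-17:40.
Wendy ∩ Nikolai ∩ Finn ∩ Beatriz: 09:50-11:30, 15:25-16:55, 17:00-17:40.
Those are the intersection windows.
The longest is 09:50-11:30 at 100 minutes.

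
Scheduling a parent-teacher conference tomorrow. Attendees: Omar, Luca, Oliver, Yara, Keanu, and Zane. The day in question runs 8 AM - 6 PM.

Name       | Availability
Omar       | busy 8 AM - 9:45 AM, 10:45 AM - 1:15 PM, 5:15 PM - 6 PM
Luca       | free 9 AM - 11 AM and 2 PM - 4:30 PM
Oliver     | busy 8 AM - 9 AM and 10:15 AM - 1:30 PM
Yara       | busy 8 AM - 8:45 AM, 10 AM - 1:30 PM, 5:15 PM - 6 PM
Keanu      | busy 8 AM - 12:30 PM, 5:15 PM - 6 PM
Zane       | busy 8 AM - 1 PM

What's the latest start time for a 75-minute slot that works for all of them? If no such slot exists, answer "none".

15:15

Omar free: 09:45-10:45, 13:15-17:15 (invert busy blocks within the working day).
Luca free: 09:00-11:00, 14:00-16:30.
Oliver free: 09:00-10:15, 13:30-18:00 (invert busy blocks within the working day).
Yara free: 08:45-10:00, 13:30-17:15 (invert busy blocks within the working day).
Keanu free: 12:30-17:15 (invert busy blocks within the working day).
Zane free: 13:00-18:00 (invert busy blocks within the working day).
Omar ∩ Luca: 09:45-10:45, 14:00-16:30.
Omar ∩ Luca ∩ Oliver: 09:45-10:15, 14:00-16:30.
Omar ∩ Luca ∩ Oliver ∩ Yara: 09:45-10:00, 14:00-16:30.
Omar ∩ Luca ∩ Oliver ∩ Yara ∩ Keanu: 14:00-16:30.
Omar ∩ Luca ∩ Oliver ∩ Yara ∩ Keanu ∩ Zane: 14:00-16:30.
The last common window of at least 75 minutes is 14:00-16:30; a 75-minute meeting can start as late as 15:15 and still end by 16:30.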